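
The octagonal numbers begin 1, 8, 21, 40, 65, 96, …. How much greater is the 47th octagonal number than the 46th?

Consecutive octagonal numbers differ by 6n − 5: here 6·47 − 5 = 277.

277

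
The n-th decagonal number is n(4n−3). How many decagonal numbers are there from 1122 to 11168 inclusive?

36

The n-th decagonal number is n(4n−3).
Smallest index with value ≥ 1122: n = 18 (giving 1242).
Largest index with value ≤ 11168: n = 53 (giving 11077).
Indices 18 through 53: 36 terms.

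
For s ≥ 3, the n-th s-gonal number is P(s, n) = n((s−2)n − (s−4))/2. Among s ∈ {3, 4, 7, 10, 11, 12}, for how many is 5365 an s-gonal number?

s = 3: P(3, 103) = 5356 and P(3, 104) = 5460; 5365 is not s-gonal.
s = 4: P(4, 73) = 5329 and P(4, 74) = 5476; 5365 is not s-gonal.
s = 7: P(7, 46) = 5221 and P(7, 47) = 5452; 5365 is not s-gonal.
s = 10: P(10, 37) = 5365. ✓
s = 11: P(11, 34) = 5083 and P(11, 35) = 5390; 5365 is not s-gonal.
s = 12: P(12, 33) = 5313 and P(12, 34) = 5644; 5365 is not s-gonal.
Hits: s ∈ {10} → 1.

1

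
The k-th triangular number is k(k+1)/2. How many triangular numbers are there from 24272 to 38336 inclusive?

The n-th triangular number is n(n+1)/2.
Smallest index with value ≥ 24272: n = 220 (giving 24310).
Largest index with value ≤ 38336: n = 276 (giving 38226).
Indices 220 through 276: 57 terms.

57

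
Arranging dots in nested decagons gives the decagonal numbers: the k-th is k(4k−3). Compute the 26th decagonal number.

2626

The 26th decagonal number is n(4n−3) with n = 26.
26·(4·26 − 3) = 26·101 = 2626.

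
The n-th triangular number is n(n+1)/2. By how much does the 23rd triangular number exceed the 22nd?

23

Consecutive triangular numbers differ by n: T_{23} − T_{22} = 23.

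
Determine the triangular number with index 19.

The 19th triangular number is n(n+1)/2 with n = 19.
19·20/2 = 380/2 = 190.

190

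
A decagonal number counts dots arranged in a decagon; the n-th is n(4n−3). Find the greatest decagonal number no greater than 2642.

Solve n(4n−3) ≤ 2642 for integer n.
n = 26 gives 2626 ≤ 2642, while n = 27 gives 2835 > 2642; so the answer is 2626.

2626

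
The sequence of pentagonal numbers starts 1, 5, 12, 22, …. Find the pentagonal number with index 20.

The 20th pentagonal number is n(3n−1)/2 with n = 20.
20·(3·20 − 1)/2 = 20·59/2 = 590.

590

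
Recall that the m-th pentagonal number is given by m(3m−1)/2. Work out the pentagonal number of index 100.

14950

The 100th pentagonal number is n(3n−1)/2 with n = 100.
100·(3·100 − 1)/2 = 100·299/2 = 14950.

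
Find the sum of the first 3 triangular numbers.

10

Σ i(i+1)/2 = (Σi² + Σi) / 2 over i = 1..3.
Σi = 6 and Σi² = 14.
(1·14 + 1·6) / 2 = 20/2 = 10.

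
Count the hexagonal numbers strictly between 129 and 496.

7

The n-th hexagonal number is n(2n−1).
Smallest index with value > 129: n = 9 (giving 153).
Largest index with value < 496: n = 15 (giving 435).
Indices 9 through 15: 7 terms.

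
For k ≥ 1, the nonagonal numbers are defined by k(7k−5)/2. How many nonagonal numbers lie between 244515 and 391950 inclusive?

71

The n-th nonagonal number is n(7n−5)/2.
Smallest index with value ≥ 244515: n = 265 (giving 245125).
Largest index with value ≤ 391950: n = 335 (giving 391950).
Indices 265 through 335: 71 terms.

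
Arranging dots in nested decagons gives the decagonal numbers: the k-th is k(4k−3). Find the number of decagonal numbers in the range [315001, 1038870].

The n-th decagonal number is n(4n−3).
Smallest index with value ≥ 315001: n = 281 (giving 315001).
Largest index with value ≤ 1038870: n = 510 (giving 1038870).
Indices 281 through 510: 230 terms.

230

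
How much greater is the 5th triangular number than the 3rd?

5·6/2 = 15 and 3·4/2 = 6.
Difference: 15 − 6 = 9.

9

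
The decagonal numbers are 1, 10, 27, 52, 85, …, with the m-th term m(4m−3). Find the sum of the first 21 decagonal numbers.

12551

Σ i(4i−3) = 4Σi² − 3Σi over i = 1..21.
Σi = 231 and Σi² = 3311.
4·3311 − 3·231 = 12551.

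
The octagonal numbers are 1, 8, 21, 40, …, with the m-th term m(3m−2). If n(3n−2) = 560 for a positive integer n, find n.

14

Set n(3n−2) = 560, giving 3n² − 2n − 560 = 0.
The discriminant is 4 + 12·560 = 6724, and √6724 = 82.
So n = (2 + 82) / 6 = 84/6 = 14.
Check: 14·(3·14 − 2) = 560. ✓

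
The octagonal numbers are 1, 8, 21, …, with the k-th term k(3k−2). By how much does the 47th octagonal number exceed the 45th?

548

47·(3·47 − 2) = 6533 and 45·(3·45 − 2) = 5985.
Difference: 6533 − 5985 = 548.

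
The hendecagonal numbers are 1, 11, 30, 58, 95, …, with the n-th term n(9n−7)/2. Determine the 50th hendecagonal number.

The 50th hendecagonal number is n(9n−7)/2 with n = 50.
50·(9·50 − 7)/2 = 50·443/2 = 11075.

11075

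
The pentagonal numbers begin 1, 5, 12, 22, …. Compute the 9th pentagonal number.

117

9·(3·9 − 1)/2 = 9·26/2 = 9·13 = 117.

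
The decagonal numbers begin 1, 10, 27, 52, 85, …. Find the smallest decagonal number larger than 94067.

94402

Solve n(4n−3) > 94067 for integer n.
The largest n with value ≤ 94067 is 153 (since 93177 ≤ 94067 < 94402), so the first above is n = 154, value 94402.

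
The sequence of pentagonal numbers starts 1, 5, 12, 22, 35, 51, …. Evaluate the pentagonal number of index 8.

The 8th pentagonal number is n(3n−1)/2 with n = 8.
8·(3·8 − 1)/2 = 8·23/2 = 92.

92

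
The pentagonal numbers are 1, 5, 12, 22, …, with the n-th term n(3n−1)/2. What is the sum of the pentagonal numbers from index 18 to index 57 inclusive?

Σ i(3i−1)/2 = (3Σi² − Σi) / 2 over i = 18..57.
Σi = 1653 − 153 = 1500 and Σi² = 63365 − 1785 = 61580.
(3·61580 − 1·1500) / 2 = 183240/2 = 91620.

91620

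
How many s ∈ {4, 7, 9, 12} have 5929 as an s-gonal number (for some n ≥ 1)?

2

s = 4: P(4, 77) = 5929. ✓
s = 7: P(7, 49) = 5929. ✓
s = 9: P(9, 41) = 5781 and P(9, 42) = 6069; 5929 is not s-gonal.
s = 12: P(12, 34) = 5644 and P(12, 35) = 5985; 5929 is not s-gonal.
Hits: s ∈ {4, 7} → 2.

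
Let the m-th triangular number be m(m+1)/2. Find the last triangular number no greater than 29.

28

Solve n(n+1)/2 ≤ 29 for integer n.
n = 7 gives 28 ≤ 29, while n = 8 gives 36 > 29; so the answer is 28.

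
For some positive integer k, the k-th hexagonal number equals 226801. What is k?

Set n(2n−1) = 226801, giving 2n² − n − 226801 = 0.
So n = (1 + 1347) / 4 = 1348/4 = 337.

337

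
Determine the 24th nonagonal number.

1956

The 24th nonagonal number is n(7n−5)/2 with n = 24.
24·(7·24 − 5)/2 = 24·163/2 = 1956.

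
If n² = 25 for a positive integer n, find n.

We need n² = 25, so n = √25 = 5.

5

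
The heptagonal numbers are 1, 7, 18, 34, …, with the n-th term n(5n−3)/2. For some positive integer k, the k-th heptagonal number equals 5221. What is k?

46

Set n(5n−3)/2 = 5221, giving 5n² − 3n − 10442 = 0.
The discriminant is 9 + 40·5221 = 208849, and √208849 = 457.
So n = (3 + 457) / 10 = 460/10 = 46.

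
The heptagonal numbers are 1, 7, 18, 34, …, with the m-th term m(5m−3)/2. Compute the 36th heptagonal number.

3186

The 36th heptagonal number is n(5n−3)/2 with n = 36.
36·(5·36 − 3)/2 = 36·177/2 = 3186.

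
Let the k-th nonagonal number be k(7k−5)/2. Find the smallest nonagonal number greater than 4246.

4446

Solve n(7n−5)/2 > 4246 for integer n.
The largest n with value ≤ 4246 is 35 (since 4200 ≤ 4246 < 4446), so the first above is n = 36, value 4446.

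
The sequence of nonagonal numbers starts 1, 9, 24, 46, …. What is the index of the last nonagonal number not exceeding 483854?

372

Solve n(7n−5)/2 ≤ 483854 for integer n.
n = 372 gives 483414 ≤ 483854, while n = 373 gives 486019 > 483854; so the answer is index 372.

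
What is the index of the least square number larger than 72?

Solve n² > 72 for integer n.
The largest n with value ≤ 72 is 8 (since 64 ≤ 72 < 81), so the first above is n = 9, value 81.

9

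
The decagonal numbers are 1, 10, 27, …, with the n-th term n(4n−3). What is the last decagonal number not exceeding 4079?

Solve n(4n−3) ≤ 4079 for integer n.
n = 32 gives 4000 ≤ 4079, while n = 33 gives 4257 > 4079; so the answer is 4000.

4000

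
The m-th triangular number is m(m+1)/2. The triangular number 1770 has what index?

59

Set n(n+1)/2 = 1770, giving n² + n − 3540 = 0.
So n = (-1 + 119) / 2 = 118/2 = 59.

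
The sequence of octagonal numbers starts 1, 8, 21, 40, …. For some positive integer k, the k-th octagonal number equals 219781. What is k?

Set n(3n−2) = 219781, giving 3n² − 2n − 219781 = 0.
The discriminant is 4 + 12·219781 = 2637376, and √2637376 = 1624.
So n = (2 + 1624) / 6 = 1626/6 = 271.

271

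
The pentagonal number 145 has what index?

Set n(3n−1)/2 = 145, giving 3n² − n − 290 = 0.
So n = (1 + 59) / 6 = 60/6 = 10.

10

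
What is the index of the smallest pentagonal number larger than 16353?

105

Solve n(3n−1)/2 > 16353 for integer n.
The largest n with value ≤ 16353 is 104 (since 16172 ≤ 16353 < 16485), so the first above is n = 105, value 16485.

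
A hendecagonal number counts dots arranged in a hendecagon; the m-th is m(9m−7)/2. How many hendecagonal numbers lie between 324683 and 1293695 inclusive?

The n-th hendecagonal number is n(9n−7)/2.
Smallest index with value ≥ 324683: n = 269 (giving 324683).
Largest index with value ≤ 1293695: n = 536 (giving 1290956).
Indices 269 through 536: 268 terms.

268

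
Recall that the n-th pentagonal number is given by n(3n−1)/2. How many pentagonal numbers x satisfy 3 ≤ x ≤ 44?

4

The n-th pentagonal number is n(3n−1)/2.
Smallest index with value ≥ 3: n = 2 (giving 5).
Largest index with value ≤ 44: n = 5 (giving 35).
Indices 2 through 5: 4 terms.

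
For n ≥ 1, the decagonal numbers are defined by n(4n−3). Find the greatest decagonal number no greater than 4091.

Solve n(4n−3) ≤ 4091 for integer n.
n = 32 gives 4000 ≤ 4091, while n = 33 gives 4257 > 4091; so the answer is 4000.

4000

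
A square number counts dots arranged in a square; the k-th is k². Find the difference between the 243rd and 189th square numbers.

243² = 59049 and 189² = 35721.
Difference: 59049 − 35721 = 23328.

23328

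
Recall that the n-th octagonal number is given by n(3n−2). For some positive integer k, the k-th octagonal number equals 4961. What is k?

Set n(3n−2) = 4961, giving 3n² − 2n − 4961 = 0.
The discriminant is 4 + 12·4961 = 59536, and √59536 = 244.
So n = (2 + 244) / 6 = 246/6 = 41.

41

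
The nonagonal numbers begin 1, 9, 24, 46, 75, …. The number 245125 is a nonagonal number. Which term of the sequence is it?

Set n(7n−5)/2 = 245125, giving 7n² − 5n − 490250 = 0.
The discriminant is 25 + 56·245125 = 13727025, and √13727025 = 3705.
So n = (5 + 3705) / 14 = 3710/14 = 265.
Check: 265·(7·265 − 5)/2 = 245125. ✓

265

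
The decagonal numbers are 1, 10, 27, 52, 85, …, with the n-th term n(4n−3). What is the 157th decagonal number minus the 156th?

Consecutive decagonal numbers differ by 8n − 7: here 8·157 − 7 = 1249.

1249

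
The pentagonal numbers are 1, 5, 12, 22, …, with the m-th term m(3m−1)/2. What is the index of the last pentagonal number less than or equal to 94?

8

Solve n(3n−1)/2 ≤ 94 for integer n.
n = 8 gives 92 ≤ 94, while n = 9 gives 117 > 94; so the answer is index 8.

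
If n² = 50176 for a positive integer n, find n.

We need n² = 50176, so n = √50176 = 224.
Check: 224² = 50176. ✓

224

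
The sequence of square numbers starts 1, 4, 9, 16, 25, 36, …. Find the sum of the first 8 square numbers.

204

Σ_{i=1}^{8} i² = 8·9·17/6 = 204.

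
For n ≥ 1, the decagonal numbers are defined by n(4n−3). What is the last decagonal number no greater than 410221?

408640

Solve n(4n−3) ≤ 410221 for integer n.
n = 320 gives 408640 ≤ 410221, while n = 321 gives 411201 > 410221; so the answer is 408640.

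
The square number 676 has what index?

26

We need n² = 676, so n = √676 = 26.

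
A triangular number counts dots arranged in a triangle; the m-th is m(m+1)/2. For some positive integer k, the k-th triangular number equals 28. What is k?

Set n(n+1)/2 = 28, giving n² + n − 56 = 0.
So n = (-1 + 15) / 2 = 14/2 = 7.
Check: 7·8/2 = 28. ✓

7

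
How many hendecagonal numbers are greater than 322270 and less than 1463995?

302

The n-th hendecagonal number is n(9n−7)/2.
Smallest index with value > 322270: n = 269 (giving 324683).
Largest index with value < 1463995: n = 570 (giving 1460055).
Indices 269 through 570: 302 terms.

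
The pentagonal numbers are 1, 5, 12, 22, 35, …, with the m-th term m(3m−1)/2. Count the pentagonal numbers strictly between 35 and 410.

11

The n-th pentagonal number is n(3n−1)/2.
Smallest index with value > 35: n = 6 (giving 51).
Largest index with value < 410: n = 16 (giving 376).
Indices 6 through 16: 11 terms.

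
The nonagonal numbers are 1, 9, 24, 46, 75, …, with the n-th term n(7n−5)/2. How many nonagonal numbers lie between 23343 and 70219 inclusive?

60

The n-th nonagonal number is n(7n−5)/2.
Smallest index with value ≥ 23343: n = 83 (giving 23904).
Largest index with value ≤ 70219: n = 142 (giving 70219).
Indices 83 through 142: 60 terms.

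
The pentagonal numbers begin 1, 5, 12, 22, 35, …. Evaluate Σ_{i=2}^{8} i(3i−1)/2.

287

Σ i(3i−1)/2 = (3Σi² − Σi) / 2 over i = 2..8.
Σi = 36 − 1 = 35 and Σi² = 204 − 1 = 203.
(3·203 − 1·35) / 2 = 574/2 = 287.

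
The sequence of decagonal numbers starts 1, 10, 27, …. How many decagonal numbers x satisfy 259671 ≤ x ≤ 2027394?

457

The n-th decagonal number is n(4n−3).
Smallest index with value ≥ 259671: n = 256 (giving 261376).
Largest index with value ≤ 2027394: n = 712 (giving 2025640).
Indices 256 through 712: 457 terms.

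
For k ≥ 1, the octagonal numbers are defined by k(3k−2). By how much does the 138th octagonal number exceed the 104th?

138·(3·138 − 2) = 56856 and 104·(3·104 − 2) = 32240.
Difference: 56856 − 32240 = 24616.

24616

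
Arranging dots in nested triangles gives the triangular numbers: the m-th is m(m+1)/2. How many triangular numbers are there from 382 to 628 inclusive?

The n-th triangular number is n(n+1)/2.
Smallest index with value ≥ 382: n = 28 (giving 406).
Largest index with value ≤ 628: n = 34 (giving 595).
Indices 28 through 34: 7 terms.

7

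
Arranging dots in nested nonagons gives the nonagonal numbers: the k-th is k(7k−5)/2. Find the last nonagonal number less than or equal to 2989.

Solve n(7n−5)/2 ≤ 2989 for integer n.
n = 29 gives 2871 ≤ 2989, while n = 30 gives 3075 > 2989; so the answer is 2871.

2871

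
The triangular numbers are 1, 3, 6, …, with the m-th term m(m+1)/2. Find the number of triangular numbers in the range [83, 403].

The n-th triangular number is n(n+1)/2.
Smallest index with value ≥ 83: n = 13 (giving 91).
Largest index with value ≤ 403: n = 27 (giving 378).
Indices 13 through 27: 15 terms.

15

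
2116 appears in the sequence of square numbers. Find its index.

46

We need n² = 2116, so n = √2116 = 46.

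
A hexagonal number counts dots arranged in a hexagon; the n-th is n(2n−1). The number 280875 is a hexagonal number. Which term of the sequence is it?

375

Set n(2n−1) = 280875, giving 2n² − n − 280875 = 0.
So n = (1 + 1499) / 4 = 1500/4 = 375.
Check: 375·(2·375 − 1) = 280875. ✓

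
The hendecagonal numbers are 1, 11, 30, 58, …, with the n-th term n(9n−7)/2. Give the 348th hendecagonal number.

The 348th hendecagonal number is n(9n−7)/2 with n = 348.
348·(9·348 − 7)/2 = 348·3125/2 = 543750.

543750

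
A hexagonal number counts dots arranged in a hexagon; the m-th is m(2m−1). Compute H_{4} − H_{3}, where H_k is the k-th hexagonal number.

Consecutive hexagonal numbers differ by 4n − 3: here 4·4 − 3 = 13.

13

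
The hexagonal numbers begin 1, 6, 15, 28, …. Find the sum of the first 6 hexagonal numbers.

Σ i(2i−1) = 2Σi² − Σi over i = 1..6.
Σi = 21 and Σi² = 91.
2·91 − 1·21 = 161.

161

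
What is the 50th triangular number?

The 50th triangular number is n(n+1)/2 with n = 50.
50·51/2 = 2550/2 = 1275.

1275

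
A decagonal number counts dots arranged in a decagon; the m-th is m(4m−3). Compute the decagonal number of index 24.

2232

24·(4·24 − 3) = 24·93 = 2232.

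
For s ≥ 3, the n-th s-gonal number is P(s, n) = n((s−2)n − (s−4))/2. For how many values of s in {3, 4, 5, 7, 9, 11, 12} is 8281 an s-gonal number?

2

s = 3: P(3, 128) = 8256 and P(3, 129) = 8385; 8281 is not s-gonal.
s = 4: P(4, 91) = 8281. ✓
s = 5: P(5, 74) = 8177 and P(5, 75) = 8400; 8281 is not s-gonal.
s = 7: P(7, 57) = 8037 and P(7, 58) = 8323; 8281 is not s-gonal.
s = 9: P(9, 49) = 8281. ✓
s = 11: P(11, 43) = 8170 and P(11, 44) = 8558; 8281 is not s-gonal.
s = 12: P(12, 41) = 8241 and P(12, 42) = 8652; 8281 is not s-gonal.
Hits: s ∈ {4, 9} → 2.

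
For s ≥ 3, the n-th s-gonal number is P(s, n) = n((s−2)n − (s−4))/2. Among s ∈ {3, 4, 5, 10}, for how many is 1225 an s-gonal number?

s = 3: P(3, 49) = 1225. ✓
s = 4: P(4, 35) = 1225. ✓
s = 5: P(5, 28) = 1162 and P(5, 29) = 1247; 1225 is not s-gonal.
s = 10: P(10, 17) = 1105 and P(10, 18) = 1242; 1225 is not s-gonal.
Hits: s ∈ {3, 4} → 2.

2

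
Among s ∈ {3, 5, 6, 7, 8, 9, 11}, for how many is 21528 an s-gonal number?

2

s = 3: P(3, 207) = 21528. ✓
s = 5: P(5, 119) = 21182 and P(5, 120) = 21540; 21528 is not s-gonal.
s = 6: P(6, 104) = 21528. ✓
s = 7: P(7, 93) = 21483 and P(7, 94) = 21949; 21528 is not s-gonal.
s = 8: P(8, 85) = 21505 and P(8, 86) = 22016; 21528 is not s-gonal.
s = 9: P(9, 78) = 21099 and P(9, 79) = 21646; 21528 is not s-gonal.
s = 11: P(11, 69) = 21183 and P(11, 70) = 21805; 21528 is not s-gonal.
Hits: s ∈ {3, 6} → 2.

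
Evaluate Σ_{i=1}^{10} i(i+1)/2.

Σ i(i+1)/2 = (Σi² + Σi) / 2 over i = 1..10.
Σi = 55 and Σi² = 385.
(1·385 + 1·55) / 2 = 440/2 = 220.

220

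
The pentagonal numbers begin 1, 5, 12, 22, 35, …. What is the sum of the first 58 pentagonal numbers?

99238

Σ i(3i−1)/2 = (3Σi² − Σi) / 2 over i = 1..58.
Σi = 1711 and Σi² = 66729.
(3·66729 − 1·1711) / 2 = 198476/2 = 99238.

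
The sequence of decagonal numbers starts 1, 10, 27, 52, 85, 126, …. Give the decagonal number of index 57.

12825

57·(4·57 − 3) = 57·225 = 12825.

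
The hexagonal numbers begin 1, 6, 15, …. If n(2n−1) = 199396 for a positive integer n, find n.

Set n(2n−1) = 199396, giving 2n² − n − 199396 = 0.
The discriminant is 1 + 8·199396 = 1595169, and √1595169 = 1263.
So n = (1 + 1263) / 4 = 1264/4 = 316.
Check: 316·(2·316 − 1) = 199396. ✓

316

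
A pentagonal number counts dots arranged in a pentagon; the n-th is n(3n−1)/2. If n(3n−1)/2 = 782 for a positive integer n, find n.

Set n(3n−1)/2 = 782, giving 3n² − n − 1564 = 0.
So n = (1 + 137) / 6 = 138/6 = 23.
Check: 23·(3·23 − 1)/2 = 782. ✓

23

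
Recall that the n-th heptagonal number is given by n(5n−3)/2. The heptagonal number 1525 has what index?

Set n(5n−3)/2 = 1525, giving 5n² − 3n − 3050 = 0.
The discriminant is 9 + 40·1525 = 61009, and √61009 = 247.
So n = (3 + 247) / 10 = 250/10 = 25.

25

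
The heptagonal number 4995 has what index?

Set n(5n−3)/2 = 4995, giving 5n² − 3n − 9990 = 0.
The discriminant is 9 + 40·4995 = 199809, and √199809 = 447.
So n = (3 + 447) / 10 = 450/10 = 45.

45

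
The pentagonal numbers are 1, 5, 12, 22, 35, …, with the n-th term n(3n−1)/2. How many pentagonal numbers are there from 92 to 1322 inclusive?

22

The n-th pentagonal number is n(3n−1)/2.
Smallest index with value ≥ 92: n = 8 (giving 92).
Largest index with value ≤ 1322: n = 29 (giving 1247).
Indices 8 through 29: 22 terms.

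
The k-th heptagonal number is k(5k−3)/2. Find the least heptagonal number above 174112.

Solve n(5n−3)/2 > 174112 for integer n.
The largest n with value ≤ 174112 is 264 (since 173844 ≤ 174112 < 175165), so the first above is n = 265, value 175165.

175165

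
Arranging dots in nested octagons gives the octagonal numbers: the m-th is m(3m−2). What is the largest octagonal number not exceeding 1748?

Solve n(3n−2) ≤ 1748 for integer n.
n = 24 gives 1680 ≤ 1748, while n = 25 gives 1825 > 1748; so the answer is 1680.

1680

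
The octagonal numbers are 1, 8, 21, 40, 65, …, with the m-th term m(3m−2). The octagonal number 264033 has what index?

297

Set n(3n−2) = 264033, giving 3n² − 2n − 264033 = 0.
The discriminant is 4 + 12·264033 = 3168400, and √3168400 = 1780.
So n = (2 + 1780) / 6 = 1782/6 = 297.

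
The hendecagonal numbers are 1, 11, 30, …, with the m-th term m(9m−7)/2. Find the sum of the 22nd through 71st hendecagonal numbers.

525225

Σ i(9i−7)/2 = (9Σi² − 7Σi) / 2 over i = 22..71.
Σi = 2556 − 231 = 2325 and Σi² = 121836 − 3311 = 118525.
(9·118525 − 7·2325) / 2 = 1050450/2 = 525225.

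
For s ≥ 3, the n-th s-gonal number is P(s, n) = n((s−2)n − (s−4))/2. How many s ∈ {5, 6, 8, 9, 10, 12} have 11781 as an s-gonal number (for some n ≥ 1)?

2

s = 5: P(5, 88) = 11572 and P(5, 89) = 11837; 11781 is not s-gonal.
s = 6: P(6, 77) = 11781. ✓
s = 8: P(8, 63) = 11781. ✓
s = 9: P(9, 58) = 11629 and P(9, 59) = 12036; 11781 is not s-gonal.
s = 10: P(10, 54) = 11502 and P(10, 55) = 11935; 11781 is not s-gonal.
s = 12: P(12, 48) = 11328 and P(12, 49) = 11809; 11781 is not s-gonal.
Hits: s ∈ {6, 8} → 2.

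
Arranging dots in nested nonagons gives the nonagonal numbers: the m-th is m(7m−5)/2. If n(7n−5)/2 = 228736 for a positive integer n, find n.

256

Set n(7n−5)/2 = 228736, giving 7n² − 5n − 457472 = 0.
The discriminant is 25 + 56·228736 = 12809241, and √12809241 = 3579.
So n = (5 + 3579) / 14 = 3584/14 = 256.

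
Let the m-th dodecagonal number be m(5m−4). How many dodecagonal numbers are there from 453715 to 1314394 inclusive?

The n-th dodecagonal number is n(5n−4).
Smallest index with value ≥ 453715: n = 302 (giving 454812).
Largest index with value ≤ 1314394: n = 513 (giving 1313793).
Indices 302 through 513: 212 terms.

212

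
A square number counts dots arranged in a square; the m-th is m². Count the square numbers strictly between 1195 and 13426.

The n-th square number is n².
Smallest index with value > 1195: n = 35 (giving 1225).
Largest index with value < 13426: n = 115 (giving 13225).
Indices 35 through 115: 81 terms.

81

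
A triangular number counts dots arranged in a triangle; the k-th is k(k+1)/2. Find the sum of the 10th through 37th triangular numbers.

8974

Σ i(i+1)/2 = (Σi² + Σi) / 2 over i = 10..37.
Σi = 703 − 45 = 658 and Σi² = 17575 − 285 = 17290.
(1·17290 + 1·658) / 2 = 17948/2 = 8974.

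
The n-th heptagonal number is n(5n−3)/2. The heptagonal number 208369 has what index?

Set n(5n−3)/2 = 208369, giving 5n² − 3n − 416738 = 0.
So n = (3 + 2887) / 10 = 2890/10 = 289.

289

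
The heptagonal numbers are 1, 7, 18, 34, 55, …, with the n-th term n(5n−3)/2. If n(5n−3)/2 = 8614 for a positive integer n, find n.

Set n(5n−3)/2 = 8614, giving 5n² − 3n − 17228 = 0.
The discriminant is 9 + 40·8614 = 344569, and √344569 = 587.
So n = (3 + 587) / 10 = 590/10 = 59.
Check: 59·(5·59 − 3)/2 = 8614. ✓

59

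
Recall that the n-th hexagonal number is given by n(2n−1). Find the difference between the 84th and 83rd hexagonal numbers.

Consecutive hexagonal numbers differ by 4n − 3: here 4·84 − 3 = 333.

333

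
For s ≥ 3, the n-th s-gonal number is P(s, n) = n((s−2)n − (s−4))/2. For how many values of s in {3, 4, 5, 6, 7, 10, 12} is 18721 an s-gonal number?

2

s = 3: P(3, 193) = 18721. ✓
s = 4: P(4, 136) = 18496 and P(4, 137) = 18769; 18721 is not s-gonal.
s = 5: P(5, 111) = 18426 and P(5, 112) = 18760; 18721 is not s-gonal.
s = 6: P(6, 97) = 18721. ✓
s = 7: P(7, 86) = 18361 and P(7, 87) = 18792; 18721 is not s-gonal.
s = 10: P(10, 68) = 18292 and P(10, 69) = 18837; 18721 is not s-gonal.
s = 12: P(12, 61) = 18361 and P(12, 62) = 18972; 18721 is not s-gonal.
Hits: s ∈ {3, 6} → 2.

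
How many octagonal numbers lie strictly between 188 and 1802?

The n-th octagonal number is n(3n−2).
Smallest index with value > 188: n = 9 (giving 225).
Largest index with value < 1802: n = 24 (giving 1680).
Indices 9 through 24: 16 terms.

16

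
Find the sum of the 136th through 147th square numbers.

Σ_{i=136}^{147} i² = 1069670 − 829260 = 240410.

240410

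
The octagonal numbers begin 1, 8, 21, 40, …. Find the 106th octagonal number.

33496

The 106th octagonal number is n(3n−2) with n = 106.
106·(3·106 − 2) = 106·316 = 33496.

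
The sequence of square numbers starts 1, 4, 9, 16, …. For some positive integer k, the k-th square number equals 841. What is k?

29

We need n² = 841, so n = √841 = 29.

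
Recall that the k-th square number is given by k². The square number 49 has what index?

We need n² = 49, so n = √49 = 7.

7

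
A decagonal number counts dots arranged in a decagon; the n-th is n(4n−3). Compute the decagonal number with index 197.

The 197th decagonal number is n(4n−3) with n = 197.
197·(4·197 − 3) = 197·785 = 154645.

154645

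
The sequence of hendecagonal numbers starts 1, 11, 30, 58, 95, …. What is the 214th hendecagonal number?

205333

The 214th hendecagonal number is n(9n−7)/2 with n = 214.
214·(9·214 − 7)/2 = 214·1919/2 = 205333.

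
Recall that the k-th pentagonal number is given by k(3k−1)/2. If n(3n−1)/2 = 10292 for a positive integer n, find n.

83

Set n(3n−1)/2 = 10292, giving 3n² − n − 20584 = 0.
So n = (1 + 497) / 6 = 498/6 = 83.
Check: 83·(3·83 − 1)/2 = 10292. ✓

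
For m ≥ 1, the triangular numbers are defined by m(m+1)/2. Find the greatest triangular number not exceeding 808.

780

Solve n(n+1)/2 ≤ 808 for integer n.
n = 39 gives 780 ≤ 808, while n = 40 gives 820 > 808; so the answer is 780.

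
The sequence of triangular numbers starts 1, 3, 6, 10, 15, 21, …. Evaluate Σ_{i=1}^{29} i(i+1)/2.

Σ i(i+1)/2 = (Σi² + Σi) / 2 over i = 1..29.
Σi = 435 and Σi² = 8555.
(1·8555 + 1·435) / 2 = 8990/2 = 4495.

4495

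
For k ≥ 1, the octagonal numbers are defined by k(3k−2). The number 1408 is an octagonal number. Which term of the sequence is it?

Set n(3n−2) = 1408, giving 3n² − 2n − 1408 = 0.
The discriminant is 4 + 12·1408 = 16900, and √16900 = 130.
So n = (2 + 130) / 6 = 132/6 = 22.

22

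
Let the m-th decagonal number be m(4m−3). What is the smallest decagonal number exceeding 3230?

Solve n(4n−3) > 3230 for integer n.
The largest n with value ≤ 3230 is 28 (since 3052 ≤ 3230 < 3277), so the first above is n = 29, value 3277.

3277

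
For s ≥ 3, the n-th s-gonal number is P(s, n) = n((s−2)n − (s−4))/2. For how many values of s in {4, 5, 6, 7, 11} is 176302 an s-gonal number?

1

s = 4: P(4, 419) = 175561 and P(4, 420) = 176400; 176302 is not s-gonal.
s = 5: P(5, 343) = 176302. ✓
s = 6: P(6, 297) = 176121 and P(6, 298) = 177310; 176302 is not s-gonal.
s = 7: P(7, 265) = 175165 and P(7, 266) = 176491; 176302 is not s-gonal.
s = 11: P(11, 198) = 175725 and P(11, 199) = 177508; 176302 is not s-gonal.
Hits: s ∈ {5} → 1.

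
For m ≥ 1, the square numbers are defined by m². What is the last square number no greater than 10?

9

Solve n² ≤ 10 for integer n.
n = 3 gives 9 ≤ 10, while n = 4 gives 16 > 10; so the answer is 9.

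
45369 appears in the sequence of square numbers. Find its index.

We need n² = 45369, so n = √45369 = 213.
Check: 213² = 45369. ✓

213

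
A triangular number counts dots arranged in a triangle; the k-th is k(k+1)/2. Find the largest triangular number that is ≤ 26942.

26796

Solve n(n+1)/2 ≤ 26942 for integer n.
n = 231 gives 26796 ≤ 26942, while n = 232 gives 27028 > 26942; so the answer is 26796.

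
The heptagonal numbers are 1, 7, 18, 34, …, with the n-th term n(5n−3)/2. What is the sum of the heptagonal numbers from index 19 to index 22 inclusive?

Σ i(5i−3)/2 = (5Σi² − 3Σi) / 2 over i = 19..22.
Σi = 253 − 171 = 82 and Σi² = 3795 − 2109 = 1686.
(5·1686 − 3·82) / 2 = 8184/2 = 4092.

4092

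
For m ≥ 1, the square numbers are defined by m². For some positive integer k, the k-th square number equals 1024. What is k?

32

We need n² = 1024, so n = √1024 = 32.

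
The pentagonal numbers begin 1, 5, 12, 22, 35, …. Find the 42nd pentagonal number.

2625

The 42nd pentagonal number is n(3n−1)/2 with n = 42.
42·(3·42 − 1)/2 = 42·125/2 = 2625.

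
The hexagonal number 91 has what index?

Set n(2n−1) = 91, giving 2n² − n − 91 = 0.
The discriminant is 1 + 8·91 = 729, and √729 = 27.
So n = (1 + 27) / 4 = 28/4 = 7.

7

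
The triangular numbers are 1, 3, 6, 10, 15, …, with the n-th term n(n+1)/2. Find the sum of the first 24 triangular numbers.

Σ i(i+1)/2 = (Σi² + Σi) / 2 over i = 1..24.
Σi = 300 and Σi² = 4900.
(1·4900 + 1·300) / 2 = 5200/2 = 2600.

2600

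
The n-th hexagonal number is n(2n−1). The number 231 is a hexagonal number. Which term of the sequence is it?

Set n(2n−1) = 231, giving 2n² − n − 231 = 0.
So n = (1 + 43) / 4 = 44/4 = 11.
Check: 11·(2·11 − 1) = 231. ✓

11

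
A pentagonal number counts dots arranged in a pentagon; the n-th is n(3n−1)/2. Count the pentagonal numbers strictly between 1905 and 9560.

The n-th pentagonal number is n(3n−1)/2.
Smallest index with value > 1905: n = 36 (giving 1926).
Largest index with value < 9560: n = 79 (giving 9322).
Indices 36 through 79: 44 terms.

44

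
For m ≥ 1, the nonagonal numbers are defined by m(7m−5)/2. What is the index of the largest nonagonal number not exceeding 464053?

364

Solve n(7n−5)/2 ≤ 464053 for integer n.
n = 364 gives 462826 ≤ 464053, while n = 365 gives 465375 > 464053; so the answer is index 364.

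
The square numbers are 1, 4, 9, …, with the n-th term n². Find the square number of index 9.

The 9th square number is n² with n = 9.
9² = 81.

81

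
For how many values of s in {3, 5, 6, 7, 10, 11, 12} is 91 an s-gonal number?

s = 3: P(3, 13) = 91. ✓
s = 5: P(5, 7) = 70 and P(5, 8) = 92; 91 is not s-gonal.
s = 6: P(6, 7) = 91. ✓
s = 7: P(7, 6) = 81 and P(7, 7) = 112; 91 is not s-gonal.
s = 10: P(10, 5) = 85 and P(10, 6) = 126; 91 is not s-gonal.
s = 11: P(11, 4) = 58 and P(11, 5) = 95; 91 is not s-gonal.
s = 12: P(12, 4) = 64 and P(12, 5) = 105; 91 is not s-gonal.
Hits: s ∈ {3, 6} → 2.

2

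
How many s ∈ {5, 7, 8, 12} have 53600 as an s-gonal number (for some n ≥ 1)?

1

s = 5: P(5, 189) = 53487 and P(5, 190) = 54055; 53600 is not s-gonal.
s = 7: P(7, 146) = 53071 and P(7, 147) = 53802; 53600 is not s-gonal.
s = 8: P(8, 134) = 53600. ✓
s = 12: P(12, 103) = 52633 and P(12, 104) = 53664; 53600 is not s-gonal.
Hits: s ∈ {8} → 1.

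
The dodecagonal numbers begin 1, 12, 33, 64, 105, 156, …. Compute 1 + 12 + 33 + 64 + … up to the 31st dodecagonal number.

Σ i(5i−4) = 5Σi² − 4Σi over i = 1..31.
Σi = 496 and Σi² = 10416.
5·10416 − 4·496 = 50096.

50096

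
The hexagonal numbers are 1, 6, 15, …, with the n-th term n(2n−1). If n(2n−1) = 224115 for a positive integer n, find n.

Set n(2n−1) = 224115, giving 2n² − n − 224115 = 0.
The discriminant is 1 + 8·224115 = 1792921, and √1792921 = 1339.
So n = (1 + 1339) / 4 = 1340/4 = 335.
Check: 335·(2·335 − 1) = 224115. ✓

335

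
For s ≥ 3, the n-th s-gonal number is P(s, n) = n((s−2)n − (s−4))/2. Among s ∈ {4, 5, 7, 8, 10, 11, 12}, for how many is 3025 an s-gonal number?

s = 4: P(4, 55) = 3025. ✓
s = 5: P(5, 45) = 3015 and P(5, 46) = 3151; 3025 is not s-gonal.
s = 7: P(7, 35) = 3010 and P(7, 36) = 3186; 3025 is not s-gonal.
s = 8: P(8, 32) = 3008 and P(8, 33) = 3201; 3025 is not s-gonal.
s = 10: P(10, 27) = 2835 and P(10, 28) = 3052; 3025 is not s-gonal.
s = 11: P(11, 26) = 2951 and P(11, 27) = 3186; 3025 is not s-gonal.
s = 12: P(12, 25) = 3025. ✓
Hits: s ∈ {4, 12} → 2.

2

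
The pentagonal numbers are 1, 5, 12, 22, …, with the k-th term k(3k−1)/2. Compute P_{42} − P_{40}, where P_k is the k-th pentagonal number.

42·(3·42 − 1)/2 = 2625 and 40·(3·40 − 1)/2 = 2380.
Difference: 2625 − 2380 = 245.

245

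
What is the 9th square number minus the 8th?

17

n² − (n−1)² = 2n − 1, so 9² − 8² = 2·9 − 1 = 17.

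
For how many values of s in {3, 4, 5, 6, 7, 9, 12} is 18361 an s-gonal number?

2

s = 3: P(3, 191) = 18336 and P(3, 192) = 18528; 18361 is not s-gonal.
s = 4: P(4, 135) = 18225 and P(4, 136) = 18496; 18361 is not s-gonal.
s = 5: P(5, 110) = 18095 and P(5, 111) = 18426; 18361 is not s-gonal.
s = 6: P(6, 96) = 18336 and P(6, 97) = 18721; 18361 is not s-gonal.
s = 7: P(7, 86) = 18361. ✓
s = 9: P(9, 72) = 17964 and P(9, 73) = 18469; 18361 is not s-gonal.
s = 12: P(12, 61) = 18361. ✓
Hits: s ∈ {7, 12} → 2.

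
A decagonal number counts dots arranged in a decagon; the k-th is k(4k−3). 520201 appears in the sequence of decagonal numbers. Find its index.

361

Set n(4n−3) = 520201, giving 4n² − 3n − 520201 = 0.
So n = (3 + 2885) / 8 = 2888/8 = 361.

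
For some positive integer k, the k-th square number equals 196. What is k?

14

We need n² = 196, so n = √196 = 14.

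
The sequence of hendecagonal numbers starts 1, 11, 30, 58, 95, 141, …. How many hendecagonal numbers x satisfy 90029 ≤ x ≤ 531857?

The n-th hendecagonal number is n(9n−7)/2.
Smallest index with value ≥ 90029: n = 142 (giving 90241).
Largest index with value ≤ 531857: n = 344 (giving 531308).
Indices 142 through 344: 203 terms.

203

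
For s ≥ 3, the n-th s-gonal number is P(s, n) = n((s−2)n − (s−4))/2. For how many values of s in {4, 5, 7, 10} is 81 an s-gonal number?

2

s = 4: P(4, 9) = 81. ✓
s = 5: P(5, 7) = 70 and P(5, 8) = 92; 81 is not s-gonal.
s = 7: P(7, 6) = 81. ✓
s = 10: P(10, 4) = 52 and P(10, 5) = 85; 81 is not s-gonal.
Hits: s ∈ {4, 7} → 2.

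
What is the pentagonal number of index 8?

8·(3·8 − 1)/2 = 8·23/2 = 92.

92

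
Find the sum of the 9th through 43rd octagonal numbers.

79870

Σ i(3i−2) = 3Σi² − 2Σi over i = 9..43.
Σi = 946 − 36 = 910 and Σi² = 27434 − 204 = 27230.
3·27230 − 2·910 = 79870.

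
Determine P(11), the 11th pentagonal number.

176

The 11th pentagonal number is n(3n−1)/2 with n = 11.
11·(3·11 − 1)/2 = 11·32/2 = 11·16 = 176.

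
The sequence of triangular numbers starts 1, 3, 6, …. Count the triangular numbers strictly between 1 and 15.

The n-th triangular number is n(n+1)/2.
Smallest index with value > 1: n = 2 (giving 3).
Largest index with value < 15: n = 4 (giving 10).
Indices 2 through 4: 3 terms.

3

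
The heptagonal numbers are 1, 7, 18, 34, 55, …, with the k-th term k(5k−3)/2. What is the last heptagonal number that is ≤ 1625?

1525

Solve n(5n−3)/2 ≤ 1625 for integer n.
n = 25 gives 1525 ≤ 1625, while n = 26 gives 1651 > 1625; so the answer is 1525.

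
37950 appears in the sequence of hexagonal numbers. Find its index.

Set n(2n−1) = 37950, giving 2n² − n − 37950 = 0.
The discriminant is 1 + 8·37950 = 303601, and √303601 = 551.
So n = (1 + 551) / 4 = 552/4 = 138.
Check: 138·(2·138 − 1) = 37950. ✓

138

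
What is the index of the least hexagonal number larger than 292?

13

Solve n(2n−1) > 292 for integer n.
The largest n with value ≤ 292 is 12 (since 276 ≤ 292 < 325), so the first above is n = 13, value 325.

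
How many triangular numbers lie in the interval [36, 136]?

9

The n-th triangular number is n(n+1)/2.
Smallest index with value ≥ 36: n = 8 (giving 36).
Largest index with value ≤ 136: n = 16 (giving 136).
Indices 8 through 16: 9 terms.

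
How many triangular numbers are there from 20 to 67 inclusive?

The n-th triangular number is n(n+1)/2.
Smallest index with value ≥ 20: n = 6 (giving 21).
Largest index with value ≤ 67: n = 11 (giving 66).
Indices 6 through 11: 6 terms.

6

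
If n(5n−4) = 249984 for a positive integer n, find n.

Set n(5n−4) = 249984, giving 5n² − 4n − 249984 = 0.
The discriminant is 16 + 20·249984 = 4999696, and √4999696 = 2236.
So n = (4 + 2236) / 10 = 2240/10 = 224.

224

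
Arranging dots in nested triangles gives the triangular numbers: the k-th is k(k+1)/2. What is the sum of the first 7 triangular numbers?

Σ i(i+1)/2 = (Σi² + Σi) / 2 over i = 1..7.
Σi = 28 and Σi² = 140.
(1·140 + 1·28) / 2 = 168/2 = 84.

84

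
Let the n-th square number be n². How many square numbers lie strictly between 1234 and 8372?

56

The n-th square number is n².
Smallest index with value > 1234: n = 36 (giving 1296).
Largest index with value < 8372: n = 91 (giving 8281).
Indices 36 through 91: 56 terms.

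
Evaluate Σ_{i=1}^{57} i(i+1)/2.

32509

Σ i(i+1)/2 = (Σi² + Σi) / 2 over i = 1..57.
Σi = 1653 and Σi² = 63365.
(1·63365 + 1·1653) / 2 = 65018/2 = 32509.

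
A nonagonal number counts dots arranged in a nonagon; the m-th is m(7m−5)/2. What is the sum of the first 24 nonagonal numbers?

Σ i(7i−5)/2 = (7Σi² − 5Σi) / 2 over i = 1..24.
Σi = 300 and Σi² = 4900.
(7·4900 − 5·300) / 2 = 32800/2 = 16400.

16400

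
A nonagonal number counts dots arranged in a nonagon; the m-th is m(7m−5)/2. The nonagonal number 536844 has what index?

Set n(7n−5)/2 = 536844, giving 7n² − 5n − 1073688 = 0.
The discriminant is 25 + 56·536844 = 30063289, and √30063289 = 5483.
So n = (5 + 5483) / 14 = 5488/14 = 392.

392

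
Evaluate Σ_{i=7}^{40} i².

Σ_{i=7}^{40} i² = 22140 − 91 = 22049.

22049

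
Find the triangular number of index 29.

435

The 29th triangular number is n(n+1)/2 with n = 29.
29·30/2 = 870/2 = 435.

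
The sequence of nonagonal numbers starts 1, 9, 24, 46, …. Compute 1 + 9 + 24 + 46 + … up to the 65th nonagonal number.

322465

Σ i(7i−5)/2 = (7Σi² − 5Σi) / 2 over i = 1..65.
Σi = 2145 and Σi² = 93665.
(7·93665 − 5·2145) / 2 = 644930/2 = 322465.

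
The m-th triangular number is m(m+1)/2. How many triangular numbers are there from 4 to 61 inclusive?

8

The n-th triangular number is n(n+1)/2.
Smallest index with value ≥ 4: n = 3 (giving 6).
Largest index with value ≤ 61: n = 10 (giving 55).
Indices 3 through 10: 8 terms.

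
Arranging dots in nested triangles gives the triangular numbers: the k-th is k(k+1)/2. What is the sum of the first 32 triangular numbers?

Σ i(i+1)/2 = (Σi² + Σi) / 2 over i = 1..32.
Σi = 528 and Σi² = 11440.
(1·11440 + 1·528) / 2 = 11968/2 = 5984.

5984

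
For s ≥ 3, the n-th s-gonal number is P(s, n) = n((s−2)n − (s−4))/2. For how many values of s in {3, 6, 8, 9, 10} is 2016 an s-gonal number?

2

s = 3: P(3, 63) = 2016. ✓
s = 6: P(6, 32) = 2016. ✓
s = 8: P(8, 26) = 1976 and P(8, 27) = 2133; 2016 is not s-gonal.
s = 9: P(9, 24) = 1956 and P(9, 25) = 2125; 2016 is not s-gonal.
s = 10: P(10, 22) = 1870 and P(10, 23) = 2047; 2016 is not s-gonal.
Hits: s ∈ {3, 6} → 2.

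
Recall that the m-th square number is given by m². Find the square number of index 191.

36481

The 191st square number is n² with n = 191.
191² = 36481.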